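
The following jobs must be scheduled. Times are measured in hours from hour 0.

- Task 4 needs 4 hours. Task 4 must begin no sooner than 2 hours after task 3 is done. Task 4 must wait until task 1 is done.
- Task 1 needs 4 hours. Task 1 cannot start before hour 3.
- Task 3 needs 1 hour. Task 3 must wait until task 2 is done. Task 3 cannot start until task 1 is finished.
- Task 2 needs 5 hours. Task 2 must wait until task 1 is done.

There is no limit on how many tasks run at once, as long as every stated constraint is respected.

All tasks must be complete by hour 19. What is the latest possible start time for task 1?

Nothing follows task 4; the deadline of hour 19 is its only limit. It must start by 19 − 4 = hour 15.
Task 3 must finish before task 4 (must start by hour 15, minus 2-hour gap → hour 13). With a 1-hour duration, task 3 must start by 13 − 1 = hour 12.
Task 2 has to be done before task 3 (must start by hour 12). That means finishing by hour 12, i.e. starting by 12 − 5 = hour 7.
For task 1: task 2 (must start by hour 7); task 3 (must start by hour 12); task 4 (must start by hour 15). The most restrictive is hour 7; with a 4-hour duration, task 1 must start by hour 3.

3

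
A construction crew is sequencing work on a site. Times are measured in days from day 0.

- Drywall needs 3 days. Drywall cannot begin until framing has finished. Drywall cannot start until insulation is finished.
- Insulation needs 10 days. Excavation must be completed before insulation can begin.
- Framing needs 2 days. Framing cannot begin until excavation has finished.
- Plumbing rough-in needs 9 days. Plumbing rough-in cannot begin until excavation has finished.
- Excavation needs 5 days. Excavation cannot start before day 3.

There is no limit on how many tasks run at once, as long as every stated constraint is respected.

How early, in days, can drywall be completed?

Excavation cannot begin until its own release at day 3. It runs from day 3 to 3 + 5 = day 8.
Insulation cannot begin until excavation (finishes day 8). It runs from day 8 to 8 + 10 = day 18.
Framing cannot begin until excavation (finishes day 8). It runs from day 8 to 8 + 2 = day 10.
Drywall has to wait for framing (finishes day 10); insulation (finishes day 18). The latest of these is day 18, so drywall runs day 18 to 18 + 3 = day 21.

21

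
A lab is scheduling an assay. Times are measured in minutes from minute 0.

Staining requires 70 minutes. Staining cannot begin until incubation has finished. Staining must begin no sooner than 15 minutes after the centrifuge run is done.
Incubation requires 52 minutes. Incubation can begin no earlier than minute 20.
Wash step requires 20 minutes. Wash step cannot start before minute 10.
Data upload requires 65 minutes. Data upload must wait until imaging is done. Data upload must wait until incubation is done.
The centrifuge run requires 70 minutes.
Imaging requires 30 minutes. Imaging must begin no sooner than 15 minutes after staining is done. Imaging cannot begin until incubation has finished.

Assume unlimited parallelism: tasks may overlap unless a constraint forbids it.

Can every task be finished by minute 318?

Yes

Wash step cannot begin until its own release at minute 10. It runs from minute 10 to 10 + 20 = minute 30.
The centrifuge run can start immediately at minute 0; it finishes at minute 70.
Incubation waits on its own release at minute 20, so it starts at minute 20 and finishes at 20 + 52 = minute 72.
For staining: incubation (finishes minute 72); the centrifuge run (finishes minute 70, plus 15-minute gap → minute 85). Taking the maximum gives a start of minute 85, and it finishes at 85 + 70 = minute 155.
For imaging: staining (finishes minute 155, plus 15-minute gap → minute 170); incubation (finishes minute 72). Taking the maximum gives a start of minute 170, and it finishes at 170 + 30 = minute 200.
Data upload has to wait for imaging (finishes minute 200); incubation (finishes minute 72). The latest of these is minute 200, so data upload runs minute 200 to 200 + 65 = minute 265.
Every task is finished by minute 265, which is no later than the deadline of 318, so the schedule is feasible.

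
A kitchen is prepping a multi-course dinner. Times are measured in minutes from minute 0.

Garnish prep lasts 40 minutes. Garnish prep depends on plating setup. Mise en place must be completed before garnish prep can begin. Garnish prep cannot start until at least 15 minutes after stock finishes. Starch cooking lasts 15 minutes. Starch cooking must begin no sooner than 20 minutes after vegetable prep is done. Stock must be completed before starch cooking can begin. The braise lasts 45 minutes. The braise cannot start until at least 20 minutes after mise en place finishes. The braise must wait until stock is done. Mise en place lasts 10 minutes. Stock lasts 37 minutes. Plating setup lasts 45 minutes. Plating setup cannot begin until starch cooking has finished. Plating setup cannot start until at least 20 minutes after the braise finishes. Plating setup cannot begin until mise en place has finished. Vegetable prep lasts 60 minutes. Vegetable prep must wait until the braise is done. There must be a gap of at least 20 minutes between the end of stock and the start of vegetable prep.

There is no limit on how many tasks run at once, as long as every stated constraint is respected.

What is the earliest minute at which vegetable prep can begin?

Nothing blocks stock, so it runs from minute 0 to minute 37.
Mise en place can start immediately at minute 0; it finishes at minute 10.
For the braise: mise en place (finishes minute 10, plus 20-minute gap → minute 30); stock (finishes minute 37). Taking the maximum gives a start of minute 37, and it finishes at 37 + 45 = minute 82.
Vegetable prep waits on the braise (finishes minute 82); stock (finishes minute 37, plus 20-minute gap → minute 57). The latest of these is minute 82, which is the earliest vegetable prep can start.

82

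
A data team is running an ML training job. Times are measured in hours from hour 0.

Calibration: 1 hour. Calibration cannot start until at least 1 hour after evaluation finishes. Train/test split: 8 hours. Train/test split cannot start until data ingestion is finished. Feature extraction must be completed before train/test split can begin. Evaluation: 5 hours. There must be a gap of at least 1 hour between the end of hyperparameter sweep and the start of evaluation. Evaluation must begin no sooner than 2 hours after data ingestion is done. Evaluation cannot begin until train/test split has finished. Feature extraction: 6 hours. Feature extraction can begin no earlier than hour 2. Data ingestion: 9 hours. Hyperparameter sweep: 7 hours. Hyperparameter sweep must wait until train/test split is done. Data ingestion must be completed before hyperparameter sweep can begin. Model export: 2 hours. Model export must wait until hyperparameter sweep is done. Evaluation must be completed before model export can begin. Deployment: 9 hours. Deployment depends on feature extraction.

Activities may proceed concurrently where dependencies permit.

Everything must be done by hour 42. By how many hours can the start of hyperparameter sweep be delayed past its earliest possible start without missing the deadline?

10

After its own release at hour 2, feature extraction can start at hour 2 and finishes at hour 8.
Data ingestion can start immediately at hour 0; it finishes at hour 9.
Train/test split needs all of data ingestion (finishes hour 9); feature extraction (finishes hour 8). That puts its earliest start at hour 9; it finishes at 9 + 8 = hour 17.
Hyperparameter sweep needs all of train/test split (finishes hour 17); data ingestion (finishes hour 9). That puts its earliest start at hour 17; it finishes at 17 + 7 = hour 24.

Working backward from the deadline:
Calibration has no dependents, so it just needs to finish by hour 42. Starting by 42 − 1 = hour 41 achieves that.
Model export must finish by hour 42; it takes 2 hours, so it must start by 42 − 2 = hour 40.
Evaluation has several dependents: calibration (must start by hour 41, minus 1-hour gap → hour 40); model export (must start by hour 40). The earliest of those limits is hour 40, so evaluation must start by 40 − 5 = hour 35.
Hyperparameter sweep must finish in time for evaluation (must start by hour 35, minus 1-hour gap → hour 34); model export (must start by hour 40). The tightest is hour 34, so hyperparameter sweep must start by 34 − 7 = hour 27.
So hyperparameter sweep can start as early as hour 17 and as late as hour 27, giving 27 − 17 = 10 hours of slack.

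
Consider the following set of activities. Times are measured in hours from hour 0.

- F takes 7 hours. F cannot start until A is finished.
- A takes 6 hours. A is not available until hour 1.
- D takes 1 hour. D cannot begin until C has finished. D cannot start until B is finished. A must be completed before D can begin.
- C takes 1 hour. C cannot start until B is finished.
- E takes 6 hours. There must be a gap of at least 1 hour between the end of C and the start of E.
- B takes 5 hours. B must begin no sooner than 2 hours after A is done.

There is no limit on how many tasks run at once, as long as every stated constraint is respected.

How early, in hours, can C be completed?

15

After its own release at hour 1, A can start at hour 1 and finishes at hour 7.
B cannot begin until A (finishes hour 7, plus 2-hour gap → hour 9). It runs from hour 9 to 9 + 5 = hour 14.
C cannot begin until B (finishes hour 14). It runs from hour 14 to 14 + 1 = hour 15.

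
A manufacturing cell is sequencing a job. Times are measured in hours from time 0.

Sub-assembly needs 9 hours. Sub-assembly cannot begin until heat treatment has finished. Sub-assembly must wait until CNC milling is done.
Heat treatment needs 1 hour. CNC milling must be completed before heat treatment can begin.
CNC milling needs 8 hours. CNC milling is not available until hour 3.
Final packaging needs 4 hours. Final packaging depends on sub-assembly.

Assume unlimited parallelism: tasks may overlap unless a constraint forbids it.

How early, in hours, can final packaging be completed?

25

After its own release at hour 3, CNC milling can start at hour 3 and finishes at hour 11.
Heat treatment waits on CNC milling (finishes hour 11), so it starts at hour 11 and finishes at 11 + 1 = hour 12.
Sub-assembly has to wait for heat treatment (finishes hour 12); CNC milling (finishes hour 11). The latest of these is hour 12, so sub-assembly runs hour 12 to 12 + 9 = hour 21.
After sub-assembly (finishes hour 21), final packaging can start at hour 21 and finishes at hour 25.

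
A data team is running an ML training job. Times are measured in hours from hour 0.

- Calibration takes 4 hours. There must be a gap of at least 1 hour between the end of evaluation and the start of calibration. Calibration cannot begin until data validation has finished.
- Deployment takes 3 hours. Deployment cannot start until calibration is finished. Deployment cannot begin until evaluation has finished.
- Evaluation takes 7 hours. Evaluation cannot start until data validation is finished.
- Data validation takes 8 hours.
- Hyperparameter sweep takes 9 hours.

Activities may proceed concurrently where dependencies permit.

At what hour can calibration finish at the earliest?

20

Nothing blocks data validation, so it runs from hour 0 to hour 8.
Evaluation waits on data validation (finishes hour 8), so it starts at hour 8 and finishes at 8 + 7 = hour 15.
Calibration cannot start until evaluation (finishes hour 15, plus 1-hour gap → hour 16); data validation (finishes hour 8). The controlling bound is hour 16, so calibration finishes at 16 + 4 = hour 20.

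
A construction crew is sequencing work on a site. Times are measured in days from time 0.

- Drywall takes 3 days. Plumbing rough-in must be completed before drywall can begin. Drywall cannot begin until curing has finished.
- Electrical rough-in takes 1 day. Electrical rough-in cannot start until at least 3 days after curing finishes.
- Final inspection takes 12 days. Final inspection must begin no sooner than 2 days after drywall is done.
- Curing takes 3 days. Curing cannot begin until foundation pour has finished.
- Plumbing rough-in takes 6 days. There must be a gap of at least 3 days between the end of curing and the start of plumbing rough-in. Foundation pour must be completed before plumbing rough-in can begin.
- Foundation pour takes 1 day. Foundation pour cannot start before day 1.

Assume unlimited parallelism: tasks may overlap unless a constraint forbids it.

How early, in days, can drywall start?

Foundation pour waits on its own release at day 1, so it starts at day 1 and finishes at 1 + 1 = day 2.
After foundation pour (finishes day 2), curing can start at day 2 and finishes at day 5.
For plumbing rough-in: curing (finishes day 5, plus 3-day gap → day 8); foundation pour (finishes day 2). Taking the maximum gives a start of day 8, and it finishes at 8 + 6 = day 14.
Drywall waits on plumbing rough-in (finishes day 14); curing (finishes day 5). The latest of these is day 14, which is the earliest drywall can start.

14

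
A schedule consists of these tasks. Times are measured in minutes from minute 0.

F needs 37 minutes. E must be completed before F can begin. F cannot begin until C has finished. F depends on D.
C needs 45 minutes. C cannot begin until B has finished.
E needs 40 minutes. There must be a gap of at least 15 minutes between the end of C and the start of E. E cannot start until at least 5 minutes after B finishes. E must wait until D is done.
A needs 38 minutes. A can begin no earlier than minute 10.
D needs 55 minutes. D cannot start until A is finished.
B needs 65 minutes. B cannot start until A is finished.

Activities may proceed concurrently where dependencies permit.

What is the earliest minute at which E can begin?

173

A cannot begin until its own release at minute 10. It runs from minute 10 to 10 + 38 = minute 48.
D waits on A (finishes minute 48), so it starts at minute 48 and finishes at 48 + 55 = minute 103.
B cannot begin until A (finishes minute 48). It runs from minute 48 to 48 + 65 = minute 113.
C waits on B (finishes minute 113), so it starts at minute 113 and finishes at 113 + 45 = minute 158.
E waits on C (finishes minute 158, plus 15-minute gap → minute 173); B (finishes minute 113, plus 5-minute gap → minute 118); D (finishes minute 103). The latest of these is minute 173, which is the earliest E can start.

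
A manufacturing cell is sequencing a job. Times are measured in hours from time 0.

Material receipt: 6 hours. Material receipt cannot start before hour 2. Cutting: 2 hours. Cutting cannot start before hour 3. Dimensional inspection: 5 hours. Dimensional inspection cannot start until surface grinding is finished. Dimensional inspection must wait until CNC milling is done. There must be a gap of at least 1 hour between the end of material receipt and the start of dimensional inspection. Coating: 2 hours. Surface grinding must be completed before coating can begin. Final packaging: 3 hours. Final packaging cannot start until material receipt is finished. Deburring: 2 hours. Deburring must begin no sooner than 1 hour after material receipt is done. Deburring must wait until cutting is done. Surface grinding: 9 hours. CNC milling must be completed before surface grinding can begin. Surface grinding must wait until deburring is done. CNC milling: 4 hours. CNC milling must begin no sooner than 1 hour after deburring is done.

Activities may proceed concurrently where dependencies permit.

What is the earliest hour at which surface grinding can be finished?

25

Cutting cannot begin until its own release at hour 3. It runs from hour 3 to 3 + 2 = hour 5.
Material receipt cannot begin until its own release at hour 2. It runs from hour 2 to 2 + 6 = hour 8.
Deburring needs all of material receipt (finishes hour 8, plus 1-hour gap → hour 9); cutting (finishes hour 5). That puts its earliest start at hour 9; it finishes at 9 + 2 = hour 11.
After deburring (finishes hour 11, plus 1-hour gap → hour 12), CNC milling can start at hour 12 and finishes at hour 16.
Surface grinding has to wait for CNC milling (finishes hour 16); deburring (finishes hour 11). The latest of these is hour 16, so surface grinding runs hour 16 to 16 + 9 = hour 25.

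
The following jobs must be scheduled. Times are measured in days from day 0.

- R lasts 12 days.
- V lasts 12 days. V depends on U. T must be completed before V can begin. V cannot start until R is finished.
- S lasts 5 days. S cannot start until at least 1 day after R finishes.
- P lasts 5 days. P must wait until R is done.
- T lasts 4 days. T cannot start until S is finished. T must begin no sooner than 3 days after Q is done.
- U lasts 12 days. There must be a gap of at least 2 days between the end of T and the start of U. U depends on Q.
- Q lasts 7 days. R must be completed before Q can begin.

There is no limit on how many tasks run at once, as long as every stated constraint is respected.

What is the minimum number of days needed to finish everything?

52

Nothing blocks R, so it runs from day 0 to day 12.
After R (finishes day 12, plus 1-day gap → day 13), S can start at day 13 and finishes at day 18.
Q cannot begin until R (finishes day 12). It runs from day 12 to 12 + 7 = day 19.
T has to wait for S (finishes day 18); Q (finishes day 19, plus 3-day gap → day 22). The latest of these is day 22, so T runs day 22 to 22 + 4 = day 26.
U needs all of T (finishes day 26, plus 2-day gap → day 28); Q (finishes day 19). That puts its earliest start at day 28; it finishes at 28 + 12 = day 40.
V cannot start until U (finishes day 40); T (finishes day 26); R (finishes day 12). The controlling bound is day 40, so V finishes at 40 + 12 = day 52.
P cannot begin until R (finishes day 12). It runs from day 12 to 12 + 5 = day 17.
All tasks are finished once the last one completes. Finish times: P at 17, Q at 19, R at 12, S at 18, T at 26, U at 40, V at 52. The latest is day 52.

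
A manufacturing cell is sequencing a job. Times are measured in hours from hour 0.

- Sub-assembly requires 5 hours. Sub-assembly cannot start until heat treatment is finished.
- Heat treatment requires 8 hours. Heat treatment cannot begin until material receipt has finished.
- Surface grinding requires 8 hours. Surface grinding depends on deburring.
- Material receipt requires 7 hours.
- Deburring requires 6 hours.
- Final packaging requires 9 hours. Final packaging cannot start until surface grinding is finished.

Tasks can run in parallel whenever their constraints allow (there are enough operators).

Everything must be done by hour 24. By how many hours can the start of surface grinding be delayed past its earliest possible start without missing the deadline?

1

Nothing blocks deburring, so it runs from hour 0 to hour 6.
After deburring (finishes hour 6), surface grinding can start at hour 6 and finishes at hour 14.

Working backward from the deadline:
Final packaging must finish by hour 24; it takes 9 hours, so it must start by 24 − 9 = hour 15.
Surface grinding feeds into final packaging (must start by hour 15); so surface grinding must finish by hour 15 and therefore start by hour 7.
So surface grinding can start as early as hour 6 and as late as hour 7, giving 7 − 6 = 1 hour of slack.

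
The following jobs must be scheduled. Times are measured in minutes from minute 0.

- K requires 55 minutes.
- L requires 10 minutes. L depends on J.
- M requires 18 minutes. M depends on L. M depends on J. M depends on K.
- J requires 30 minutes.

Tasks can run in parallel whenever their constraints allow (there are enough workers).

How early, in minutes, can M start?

55

K can start immediately at minute 0; it finishes at minute 55.
Nothing blocks J, so it runs from minute 0 to minute 30.
After J (finishes minute 30), L can start at minute 30 and finishes at minute 40.
M waits on L (finishes minute 40); J (finishes minute 30); K (finishes minute 55). The latest of these is minute 55, which is the earliest M can start.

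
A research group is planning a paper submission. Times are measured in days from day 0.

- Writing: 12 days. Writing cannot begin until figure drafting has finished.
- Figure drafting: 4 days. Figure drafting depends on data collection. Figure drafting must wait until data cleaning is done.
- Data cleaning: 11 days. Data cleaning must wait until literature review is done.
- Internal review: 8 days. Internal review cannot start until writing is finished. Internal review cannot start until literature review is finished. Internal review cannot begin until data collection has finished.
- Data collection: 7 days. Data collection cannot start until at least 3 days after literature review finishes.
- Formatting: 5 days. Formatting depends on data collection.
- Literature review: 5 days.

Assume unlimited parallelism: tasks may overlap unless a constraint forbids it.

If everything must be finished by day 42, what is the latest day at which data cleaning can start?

Nothing follows internal review; the deadline of day 42 is its only limit. It must start by 42 − 8 = day 34.
Since internal review (must start by day 34) depends on it, writing must finish by day 34. Backing off its 12-day duration gives a latest start of day 22.
Figure drafting has to be done before writing (must start by day 22). That means finishing by day 22, i.e. starting by 22 − 4 = day 18.
Data cleaning must finish before figure drafting (must start by day 18). With an 11-day duration, data cleaning must start by 18 − 11 = day 7.

7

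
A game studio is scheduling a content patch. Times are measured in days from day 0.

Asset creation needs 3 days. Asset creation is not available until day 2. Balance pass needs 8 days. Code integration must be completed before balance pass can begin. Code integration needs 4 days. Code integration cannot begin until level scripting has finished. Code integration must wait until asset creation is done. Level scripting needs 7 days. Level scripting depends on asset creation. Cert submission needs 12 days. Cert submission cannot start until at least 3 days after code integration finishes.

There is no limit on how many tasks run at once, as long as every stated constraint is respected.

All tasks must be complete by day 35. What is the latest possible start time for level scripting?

9

Balance pass must finish by day 35; it takes 8 days, so it must start by 35 − 8 = day 27.
Cert submission has no dependents, so it just needs to finish by day 35. Starting by 35 − 12 = day 23 achieves that.
Code integration feeds balance pass (must start by day 27); cert submission (must start by day 23, minus 3-day gap → day 20). Taking the minimum, code integration must finish by day 20 and start by 20 − 4 = day 16.
Level scripting has to be done before code integration (must start by day 16). That means finishing by day 16, i.e. starting by 16 − 7 = day 9.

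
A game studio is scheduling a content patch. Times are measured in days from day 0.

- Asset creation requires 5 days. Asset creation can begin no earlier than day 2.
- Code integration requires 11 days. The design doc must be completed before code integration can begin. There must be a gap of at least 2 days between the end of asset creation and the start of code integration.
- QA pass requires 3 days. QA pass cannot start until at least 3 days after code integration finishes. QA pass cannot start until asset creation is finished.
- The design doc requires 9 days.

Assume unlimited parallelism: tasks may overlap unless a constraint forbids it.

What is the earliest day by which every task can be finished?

After its own release at day 2, asset creation can start at day 2 and finishes at day 7.
The design doc has no prerequisites, so it starts at day 0 and finishes at day 9.
Code integration has to wait for the design doc (finishes day 9); asset creation (finishes day 7, plus 2-day gap → day 9). The latest of these is day 9, so code integration runs day 9 to 9 + 11 = day 20.
QA pass needs all of code integration (finishes day 20, plus 3-day gap → day 23); asset creation (finishes day 7). That puts its earliest start at day 23; it finishes at 23 + 3 = day 26.
All tasks are finished once the last one completes. Finish times: The design doc at 9, Asset creation at 7, Code integration at 20, QA pass at 26. The latest is day 26.

26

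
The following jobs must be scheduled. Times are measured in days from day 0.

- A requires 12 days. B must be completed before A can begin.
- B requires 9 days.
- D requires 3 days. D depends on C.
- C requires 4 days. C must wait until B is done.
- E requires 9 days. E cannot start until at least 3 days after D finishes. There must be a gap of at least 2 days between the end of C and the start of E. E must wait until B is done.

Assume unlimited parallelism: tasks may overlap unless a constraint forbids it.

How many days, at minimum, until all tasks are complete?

28

Nothing blocks B, so it runs from day 0 to day 9.
C cannot begin until B (finishes day 9). It runs from day 9 to 9 + 4 = day 13.
After C (finishes day 13), D can start at day 13 and finishes at day 16.
E needs all of D (finishes day 16, plus 3-day gap → day 19); C (finishes day 13, plus 2-day gap → day 15); B (finishes day 9). That puts its earliest start at day 19; it finishes at 19 + 9 = day 28.
After B (finishes day 9), A can start at day 9 and finishes at day 21.
All tasks are finished once the last one completes. Finish times: A at 21, B at 9, C at 13, D at 16, E at 28. The latest is day 28.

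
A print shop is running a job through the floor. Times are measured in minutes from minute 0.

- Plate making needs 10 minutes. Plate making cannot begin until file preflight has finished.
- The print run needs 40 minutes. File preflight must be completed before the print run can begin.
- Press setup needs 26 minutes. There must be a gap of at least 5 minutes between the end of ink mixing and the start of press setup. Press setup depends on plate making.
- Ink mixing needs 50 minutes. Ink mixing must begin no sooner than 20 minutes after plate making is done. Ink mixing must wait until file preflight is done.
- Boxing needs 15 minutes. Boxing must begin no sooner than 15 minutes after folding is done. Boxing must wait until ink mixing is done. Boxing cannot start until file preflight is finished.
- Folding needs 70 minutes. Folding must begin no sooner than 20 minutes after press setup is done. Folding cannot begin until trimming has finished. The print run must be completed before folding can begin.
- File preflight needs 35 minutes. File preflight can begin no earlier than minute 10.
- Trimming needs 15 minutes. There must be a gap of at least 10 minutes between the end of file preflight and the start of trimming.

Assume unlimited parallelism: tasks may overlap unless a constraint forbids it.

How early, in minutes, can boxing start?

File preflight cannot begin until its own release at minute 10. It runs from minute 10 to 10 + 35 = minute 45.
Trimming cannot begin until file preflight (finishes minute 45, plus 10-minute gap → minute 55). It runs from minute 55 to 55 + 15 = minute 70.
After file preflight (finishes minute 45), the print run can start at minute 45 and finishes at minute 85.
Plate making cannot begin until file preflight (finishes minute 45). It runs from minute 45 to 45 + 10 = minute 55.
For ink mixing: plate making (finishes minute 55, plus 20-minute gap → minute 75); file preflight (finishes minute 45). Taking the maximum gives a start of minute 75, and it finishes at 75 + 50 = minute 125.
Press setup cannot start until ink mixing (finishes minute 125, plus 5-minute gap → minute 130); plate making (finishes minute 55). The controlling bound is minute 130, so press setup finishes at 130 + 26 = minute 156.
For folding: press setup (finishes minute 156, plus 20-minute gap → minute 176); trimming (finishes minute 70); the print run (finishes minute 85). Taking the maximum gives a start of minute 176, and it finishes at 176 + 70 = minute 246.
Boxing waits on folding (finishes minute 246, plus 15-minute gap → minute 261); ink mixing (finishes minute 125); file preflight (finishes minute 45). The latest of these is minute 261, which is the earliest boxing can start.

261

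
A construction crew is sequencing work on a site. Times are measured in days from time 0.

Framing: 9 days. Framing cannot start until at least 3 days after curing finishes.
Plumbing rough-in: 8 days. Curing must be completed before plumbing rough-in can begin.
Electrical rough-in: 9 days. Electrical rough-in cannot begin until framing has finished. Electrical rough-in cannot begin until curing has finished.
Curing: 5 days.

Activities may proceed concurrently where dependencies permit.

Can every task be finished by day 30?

Curing has no prerequisites, so it starts at day 0 and finishes at day 5.
After curing (finishes day 5), plumbing rough-in can start at day 5 and finishes at day 13.
After curing (finishes day 5, plus 3-day gap → day 8), framing can start at day 8 and finishes at day 17.
Electrical rough-in has to wait for framing (finishes day 17); curing (finishes day 5). The latest of these is day 17, so electrical rough-in runs day 17 to 17 + 9 = day 26.
Every task is finished by day 26, which is no later than the deadline of 30, so the schedule is feasible.

Yes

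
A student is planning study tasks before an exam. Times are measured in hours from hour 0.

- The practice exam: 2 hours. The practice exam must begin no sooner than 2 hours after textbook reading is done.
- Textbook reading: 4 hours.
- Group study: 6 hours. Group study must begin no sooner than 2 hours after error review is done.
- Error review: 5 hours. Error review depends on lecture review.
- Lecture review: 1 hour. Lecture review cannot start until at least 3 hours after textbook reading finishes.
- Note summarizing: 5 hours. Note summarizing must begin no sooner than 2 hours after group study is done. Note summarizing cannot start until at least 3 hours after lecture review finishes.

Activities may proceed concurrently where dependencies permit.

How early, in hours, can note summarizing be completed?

Textbook reading can start immediately at hour 0; it finishes at hour 4.
After textbook reading (finishes hour 4, plus 3-hour gap → hour 7), lecture review can start at hour 7 and finishes at hour 8.
Error review cannot begin until lecture review (finishes hour 8). It runs from hour 8 to 8 + 5 = hour 13.
Group study waits on error review (finishes hour 13, plus 2-hour gap → hour 15), so it starts at hour 15 and finishes at 15 + 6 = hour 21.
Note summarizing has to wait for group study (finishes hour 21, plus 2-hour gap → hour 23); lecture review (finishes hour 8, plus 3-hour gap → hour 11). The latest of these is hour 23, so note summarizing runs hour 23 to 23 + 5 = hour 28.

28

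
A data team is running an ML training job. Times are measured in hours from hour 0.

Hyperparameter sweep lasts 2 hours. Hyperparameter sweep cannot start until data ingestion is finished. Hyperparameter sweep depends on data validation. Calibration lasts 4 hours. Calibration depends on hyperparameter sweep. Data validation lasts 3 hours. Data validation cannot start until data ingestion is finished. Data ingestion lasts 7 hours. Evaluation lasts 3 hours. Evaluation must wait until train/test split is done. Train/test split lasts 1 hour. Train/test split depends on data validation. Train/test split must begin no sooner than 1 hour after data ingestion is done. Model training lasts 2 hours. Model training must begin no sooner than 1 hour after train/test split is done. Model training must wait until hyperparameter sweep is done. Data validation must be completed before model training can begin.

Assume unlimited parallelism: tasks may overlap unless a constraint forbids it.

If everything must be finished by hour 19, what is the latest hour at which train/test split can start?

15

Nothing follows model training; the deadline of hour 19 is its only limit. It must start by 19 − 2 = hour 17.
Evaluation must finish by hour 19; it takes 3 hours, so it must start by 19 − 3 = hour 16.
Train/test split feeds model training (must start by hour 17, minus 1-hour gap → hour 16); evaluation (must start by hour 16). Taking the minimum, train/test split must finish by hour 16 and start by 16 − 1 = hour 15.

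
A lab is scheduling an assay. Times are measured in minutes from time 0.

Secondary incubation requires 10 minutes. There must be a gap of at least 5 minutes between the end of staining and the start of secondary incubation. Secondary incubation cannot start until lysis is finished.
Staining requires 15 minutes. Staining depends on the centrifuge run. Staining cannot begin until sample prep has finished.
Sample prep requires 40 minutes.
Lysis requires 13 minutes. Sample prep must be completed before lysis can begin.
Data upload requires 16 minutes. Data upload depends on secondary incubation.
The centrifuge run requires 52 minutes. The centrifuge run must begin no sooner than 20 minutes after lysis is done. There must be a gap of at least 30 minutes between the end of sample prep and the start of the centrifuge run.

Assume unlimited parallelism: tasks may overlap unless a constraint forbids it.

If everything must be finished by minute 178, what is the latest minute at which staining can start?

132

Data upload has no dependents, so it just needs to finish by minute 178. Starting by 178 − 16 = minute 162 achieves that.
Secondary incubation has to be done before data upload (must start by minute 162). That means finishing by minute 162, i.e. starting by 162 − 10 = minute 152.
Staining feeds into secondary incubation (must start by minute 152, minus 5-minute gap → minute 147); so staining must finish by minute 147 and therefore start by minute 132.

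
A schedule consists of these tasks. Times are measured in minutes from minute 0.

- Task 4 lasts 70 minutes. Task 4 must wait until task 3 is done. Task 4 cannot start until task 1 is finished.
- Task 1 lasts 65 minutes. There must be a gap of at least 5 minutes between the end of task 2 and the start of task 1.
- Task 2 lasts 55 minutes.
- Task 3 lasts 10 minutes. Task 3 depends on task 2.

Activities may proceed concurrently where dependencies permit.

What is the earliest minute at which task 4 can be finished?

Task 2 can start immediately at minute 0; it finishes at minute 55.
Task 3 cannot begin until task 2 (finishes minute 55). It runs from minute 55 to 55 + 10 = minute 65.
After task 2 (finishes minute 55, plus 5-minute gap → minute 60), task 1 can start at minute 60 and finishes at minute 125.
For task 4: task 3 (finishes minute 65); task 1 (finishes minute 125). Taking the maximum gives a start of minute 125, and it finishes at 125 + 70 = minute 195.

195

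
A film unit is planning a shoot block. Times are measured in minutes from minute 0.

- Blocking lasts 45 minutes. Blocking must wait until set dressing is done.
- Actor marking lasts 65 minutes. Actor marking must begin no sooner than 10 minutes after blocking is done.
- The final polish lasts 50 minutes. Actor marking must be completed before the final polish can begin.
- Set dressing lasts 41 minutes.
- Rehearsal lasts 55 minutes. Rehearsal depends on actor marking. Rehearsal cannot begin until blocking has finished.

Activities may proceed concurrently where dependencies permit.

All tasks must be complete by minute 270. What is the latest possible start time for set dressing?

Rehearsal must finish by minute 270; it takes 55 minutes, so it must start by 270 − 55 = minute 215.
The final polish has no dependents, so it just needs to finish by minute 270. Starting by 270 − 50 = minute 220 achieves that.
Actor marking must finish in time for rehearsal (must start by minute 215); the final polish (must start by minute 220). The tightest is minute 215, so actor marking must start by 215 − 65 = minute 150.
Blocking feeds actor marking (must start by minute 150, minus 10-minute gap → minute 140); rehearsal (must start by minute 215). Taking the minimum, blocking must finish by minute 140 and start by 140 − 45 = minute 95.
Set dressing feeds into blocking (must start by minute 95); so set dressing must finish by minute 95 and therefore start by minute 54.

54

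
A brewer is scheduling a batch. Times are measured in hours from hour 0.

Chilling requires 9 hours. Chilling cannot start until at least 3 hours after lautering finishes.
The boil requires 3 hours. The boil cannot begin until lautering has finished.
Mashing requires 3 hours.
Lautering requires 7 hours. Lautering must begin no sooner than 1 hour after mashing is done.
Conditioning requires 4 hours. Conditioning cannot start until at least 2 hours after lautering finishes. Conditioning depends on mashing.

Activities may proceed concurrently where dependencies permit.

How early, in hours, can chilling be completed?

23

Mashing has no prerequisites, so it starts at hour 0 and finishes at hour 3.
Lautering cannot begin until mashing (finishes hour 3, plus 1-hour gap → hour 4). It runs from hour 4 to 4 + 7 = hour 11.
Chilling waits on lautering (finishes hour 11, plus 3-hour gap → hour 14), so it starts at hour 14 and finishes at 14 + 9 = hour 23.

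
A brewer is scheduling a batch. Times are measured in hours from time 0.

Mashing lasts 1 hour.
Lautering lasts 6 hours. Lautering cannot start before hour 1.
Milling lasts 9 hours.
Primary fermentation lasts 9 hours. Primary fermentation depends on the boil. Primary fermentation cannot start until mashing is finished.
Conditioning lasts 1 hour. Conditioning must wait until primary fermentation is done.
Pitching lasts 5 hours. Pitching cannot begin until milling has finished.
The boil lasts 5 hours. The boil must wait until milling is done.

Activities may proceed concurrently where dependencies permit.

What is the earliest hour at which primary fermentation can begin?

14

Mashing has no prerequisites, so it starts at hour 0 and finishes at hour 1.
Nothing blocks milling, so it runs from hour 0 to hour 9.
The boil cannot begin until milling (finishes hour 9). It runs from hour 9 to 9 + 5 = hour 14.
Primary fermentation waits on the boil (finishes hour 14); mashing (finishes hour 1). The latest of these is hour 14, which is the earliest primary fermentation can start.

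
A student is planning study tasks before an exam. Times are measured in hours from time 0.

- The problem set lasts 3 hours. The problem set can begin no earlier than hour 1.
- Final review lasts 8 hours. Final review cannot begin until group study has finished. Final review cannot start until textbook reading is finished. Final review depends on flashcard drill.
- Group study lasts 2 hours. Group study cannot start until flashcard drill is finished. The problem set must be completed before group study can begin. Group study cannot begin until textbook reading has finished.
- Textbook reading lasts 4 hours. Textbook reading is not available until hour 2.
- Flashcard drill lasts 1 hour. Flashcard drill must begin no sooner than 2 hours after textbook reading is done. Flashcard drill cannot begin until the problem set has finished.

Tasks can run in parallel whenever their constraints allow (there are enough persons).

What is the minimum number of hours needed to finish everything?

After its own release at hour 1, the problem set can start at hour 1 and finishes at hour 4.
After its own release at hour 2, textbook reading can start at hour 2 and finishes at hour 6.
Flashcard drill has to wait for textbook reading (finishes hour 6, plus 2-hour gap → hour 8); the problem set (finishes hour 4). The latest of these is hour 8, so flashcard drill runs hour 8 to 8 + 1 = hour 9.
Group study needs all of flashcard drill (finishes hour 9); the problem set (finishes hour 4); textbook reading (finishes hour 6). That puts its earliest start at hour 9; it finishes at 9 + 2 = hour 11.
Final review cannot start until group study (finishes hour 11); textbook reading (finishes hour 6); flashcard drill (finishes hour 9). The controlling bound is hour 11, so final review finishes at 11 + 8 = hour 19.
All tasks are finished once the last one completes. Finish times: Textbook reading at 6, The problem set at 4, Flashcard drill at 9, Group study at 11, Final review at 19. The latest is hour 19.

19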